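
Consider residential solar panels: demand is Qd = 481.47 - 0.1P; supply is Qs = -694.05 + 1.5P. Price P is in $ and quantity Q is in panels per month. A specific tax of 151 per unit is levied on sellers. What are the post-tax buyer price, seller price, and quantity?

The tax drives a wedge P_b - P_s = 151. Substituting P_s = P_b - 151 into supply: Qs = -920.55 + 1.5P_b.
Equate demand and the shifted supply: 481.47 - 0.1P_b = -920.55 + 1.5P_b, giving 1.6P_b = 1402.02, so P_b = 876.2625.
So P_s = 725.2625 and the quantity traded is Q = 481.47 - 0.1(876.2625) = 393.84375.

P_b = 876.2625, P_s = 725.2625, Q = 393.84375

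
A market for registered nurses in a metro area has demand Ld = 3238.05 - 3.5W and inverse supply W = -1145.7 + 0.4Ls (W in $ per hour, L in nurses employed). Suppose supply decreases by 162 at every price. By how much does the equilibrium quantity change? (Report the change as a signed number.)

ΔL = -94.5

In direct form, Ls = 2864.25 + 2.5W.
Set Ld = Ls: 3238.05 - 3.5W = 2864.25 + 2.5W, so 373.8 = 6W and W* = 62.3.
From the demand curve, L* = 3238.05 - 3.5(62.3) = 3020.
After the shift, supply is Ls = 2702.25 + 2.5W.
New equilibrium: 535.8 = 6W, so W = 89.3 and L = 2925.5.
ΔL = 2925.5 - 3020 = -94.5.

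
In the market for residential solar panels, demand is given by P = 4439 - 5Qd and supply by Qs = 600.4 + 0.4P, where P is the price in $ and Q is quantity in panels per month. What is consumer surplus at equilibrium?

Consumer surplus = 1568160

In direct form, Qd = 887.8 - 0.2P.
Equating demand and supply, 887.8 - 0.2P = 600.4 + 0.4P gives 0.6P = 287.4, so P* = 479.
Substitute back: Q* = 887.8 - 0.2(479) = 792.
Demand choke price (Qd = 0): P = 887.8/0.2 = 4439. Consumer surplus = ½ × (4439 - 479) × 792 = 1568160.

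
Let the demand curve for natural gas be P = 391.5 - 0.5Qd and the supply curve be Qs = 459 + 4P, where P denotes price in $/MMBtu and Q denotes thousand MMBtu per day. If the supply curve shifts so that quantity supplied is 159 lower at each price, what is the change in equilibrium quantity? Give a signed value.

Inverting to quantity form: Qd = 783 - 2P.
At equilibrium Qd = Qs, so 783 - 2P = 459 + 4P; collecting terms, 324 = 6P and P* = 54.
From the demand curve, Q* = 783 - 2(54) = 675.
After the shift, supply is Qs = 300 + 4P.
Re-solving, 6P = 483 gives P = 80.5 and Q = 622.
ΔQ = 622 - 675 = -53.

ΔQ = -53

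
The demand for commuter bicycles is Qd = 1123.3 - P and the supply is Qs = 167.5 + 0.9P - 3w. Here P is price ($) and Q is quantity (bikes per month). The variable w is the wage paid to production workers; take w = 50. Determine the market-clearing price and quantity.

With w = 50, supply is Qs = 17.5 + 0.9P.
The market clears where 1123.3 - P = 17.5 + 0.9P. Rearranging, 1.9P = 1105.8, hence P* = 582.
Plugging P* into demand: Q* = 1123.3 - 582 = 541.3.

P* = 582, Q* = 541.3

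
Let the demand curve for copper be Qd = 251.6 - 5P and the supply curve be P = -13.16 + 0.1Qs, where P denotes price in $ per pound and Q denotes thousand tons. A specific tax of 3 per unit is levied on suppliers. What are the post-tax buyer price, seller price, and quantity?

Rewriting in direct form: Qs = 131.6 + 10P.
With a tax of 3 on suppliers, they supply based on the net price P_s = P_b - 3, so Qs = 101.6 + 10P_b.
Market clearing requires 251.6 - 5P_b = 101.6 + 10P_b; hence 150 = 15P_b and P_b = 10.
So P_s = 7 and the quantity traded is Q = 251.6 - 5(10) = 201.6.

P_b = 10, P_s = 7, Q = 201.6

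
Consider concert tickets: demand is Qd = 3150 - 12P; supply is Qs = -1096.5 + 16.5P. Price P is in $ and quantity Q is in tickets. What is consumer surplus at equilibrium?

The market clears where 3150 - 12P = -1096.5 + 16.5P. Rearranging, 28.5P = 4246.5, hence P* = 149.
From the demand curve, Q* = 3150 - 12(149) = 1362.
Demand choke price (Qd = 0): P = 3150/12 = 262.5. Consumer surplus = ½ × (262.5 - 149) × 1362 = 77293.5.

Consumer surplus = 77293.5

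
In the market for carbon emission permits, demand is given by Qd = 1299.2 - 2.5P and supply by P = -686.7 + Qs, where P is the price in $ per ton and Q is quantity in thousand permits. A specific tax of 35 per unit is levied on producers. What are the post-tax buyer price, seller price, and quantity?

P_b = 185, P_s = 150, Q = 836.7

Rewriting in direct form: Qs = 686.7 + P.
Producers keep P_s = P_b - 35 per unit, so supply in terms of the buyer price is Qs = 651.7 + P_b.
Set Qd = Qs: 1299.2 - 2.5P_b = 651.7 + P_b, so 647.5 = 3.5P_b and P_b = 185.
So P_s = 150 and the quantity traded is Q = 1299.2 - 2.5(185) = 836.7.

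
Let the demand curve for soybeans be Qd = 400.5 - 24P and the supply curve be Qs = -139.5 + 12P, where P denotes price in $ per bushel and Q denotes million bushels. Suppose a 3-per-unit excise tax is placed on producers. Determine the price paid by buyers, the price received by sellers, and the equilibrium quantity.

P_b = 16, P_s = 13, Q = 16.5

Producers keep P_s = P_b - 3 per unit, so supply in terms of the buyer price is Qs = -175.5 + 12P_b.
Equate demand and the shifted supply: 400.5 - 24P_b = -175.5 + 12P_b, giving 36P_b = 576, so P_b = 16.
So P_s = 13 and the quantity traded is Q = 400.5 - 24(16) = 16.5.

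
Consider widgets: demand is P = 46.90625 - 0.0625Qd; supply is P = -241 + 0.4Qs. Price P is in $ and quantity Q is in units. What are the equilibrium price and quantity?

P* = 8, Q* = 622.5

In direct form, Qd = 750.5 - 16P and Qs = 602.5 + 2.5P.
The market clears where 750.5 - 16P = 602.5 + 2.5P. Rearranging, 18.5P = 148, hence P* = 8.
From the demand curve, Q* = 750.5 - 16(8) = 622.5.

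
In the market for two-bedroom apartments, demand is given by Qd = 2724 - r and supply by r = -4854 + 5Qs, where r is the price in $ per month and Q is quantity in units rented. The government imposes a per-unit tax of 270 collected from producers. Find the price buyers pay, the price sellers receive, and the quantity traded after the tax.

r_b = 1506, r_s = 1236, Q = 1218

Rewriting in direct form: Qs = 970.8 + 0.2r.
With a tax of 270 on producers, they supply based on the net price r_s = r_b - 270, so Qs = 916.8 + 0.2r_b.
Set Qd = Qs: 2724 - r_b = 916.8 + 0.2r_b, so 1807.2 = 1.2r_b and r_b = 1506.
So r_s = 1236 and the quantity traded is Q = 2724 - 1506 = 1218.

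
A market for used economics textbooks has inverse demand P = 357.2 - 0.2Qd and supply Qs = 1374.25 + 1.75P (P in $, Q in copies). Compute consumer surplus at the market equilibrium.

Consumer surplus = 219336.1

In direct form, Qd = 1786 - 5P.
Equating demand and supply, 1786 - 5P = 1374.25 + 1.75P gives 6.75P = 411.75, so P* = 61.
Plugging P* into demand: Q* = 1786 - 5(61) = 1481.
Demand choke price (Qd = 0): P = 1786/5 = 357.2. Consumer surplus = ½ × (357.2 - 61) × 1481 = 219336.1.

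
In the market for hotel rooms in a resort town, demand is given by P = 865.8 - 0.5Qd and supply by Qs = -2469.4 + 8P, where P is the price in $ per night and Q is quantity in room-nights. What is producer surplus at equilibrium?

In direct form, Qd = 1731.6 - 2P.
The market clears where 1731.6 - 2P = -2469.4 + 8P. Rearranging, 10P = 4201, hence P* = 420.1.
From the demand curve, Q* = 1731.6 - 2(420.1) = 891.4.
Supply choke price (Qs = 0): P = 308.675. Producer surplus = ½ × (420.1 - 308.675) × 891.4 = 49662.1225.

Producer surplus = 49662.1225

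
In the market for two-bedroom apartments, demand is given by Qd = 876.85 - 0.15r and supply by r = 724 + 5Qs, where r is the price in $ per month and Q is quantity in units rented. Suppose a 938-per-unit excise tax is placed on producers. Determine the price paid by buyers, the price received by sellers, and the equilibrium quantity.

r_b = 3455, r_s = 2517, Q = 358.6

Rewriting in direct form: Qs = -144.8 + 0.2r.
With a tax of 938 on producers, they supply based on the net price r_s = r_b - 938, so Qs = -332.4 + 0.2r_b.
Market clearing requires 876.85 - 0.15r_b = -332.4 + 0.2r_b; hence 1209.25 = 0.35r_b and r_b = 3455.
So r_s = 2517 and the quantity traded is Q = 876.85 - 0.15(3455) = 358.6.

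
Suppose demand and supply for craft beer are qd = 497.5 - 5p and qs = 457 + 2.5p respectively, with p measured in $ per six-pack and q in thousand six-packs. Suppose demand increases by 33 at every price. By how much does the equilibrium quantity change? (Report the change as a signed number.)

Δq = 11

The market clears where 497.5 - 5p = 457 + 2.5p. Rearranging, 7.5p = 40.5, hence p* = 5.4.
Plugging p* into demand: q* = 497.5 - 5(5.4) = 470.5.
After the shift, demand is qd = 530.5 - 5p.
Re-solving, 7.5p = 73.5 gives p = 9.8 and q = 481.5.
Δq = 481.5 - 470.5 = 11.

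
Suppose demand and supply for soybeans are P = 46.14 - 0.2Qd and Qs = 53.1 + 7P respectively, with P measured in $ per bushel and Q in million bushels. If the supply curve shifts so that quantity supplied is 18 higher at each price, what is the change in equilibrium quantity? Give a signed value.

Solving each curve for Q: Qd = 230.7 - 5P.
At equilibrium Qd = Qs, so 230.7 - 5P = 53.1 + 7P; collecting terms, 177.6 = 12P and P* = 14.8.
From the demand curve, Q* = 230.7 - 5(14.8) = 156.7.
After the shift, supply is Qs = 71.1 + 7P.
The new intersection has 159.6 = 12P, i.e. P = 13.3, Q = 164.2.
ΔQ = 164.2 - 156.7 = 7.5.

ΔQ = 7.5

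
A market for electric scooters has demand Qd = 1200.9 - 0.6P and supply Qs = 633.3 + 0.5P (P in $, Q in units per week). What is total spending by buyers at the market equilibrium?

Total spending by buyers = 459910.8

The market clears where 1200.9 - 0.6P = 633.3 + 0.5P. Rearranging, 1.1P = 567.6, hence P* = 516.
From the demand curve, Q* = 1200.9 - 0.6(516) = 891.3.
Total spending by buyers = P* × Q* = 516 × 891.3 = 459910.8.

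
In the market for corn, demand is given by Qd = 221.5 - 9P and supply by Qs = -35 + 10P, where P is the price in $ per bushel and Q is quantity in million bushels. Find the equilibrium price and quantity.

At equilibrium Qd = Qs, so 221.5 - 9P = -35 + 10P; collecting terms, 256.5 = 19P and P* = 13.5.
From the demand curve, Q* = 221.5 - 9(13.5) = 100.

P* = 13.5, Q* = 100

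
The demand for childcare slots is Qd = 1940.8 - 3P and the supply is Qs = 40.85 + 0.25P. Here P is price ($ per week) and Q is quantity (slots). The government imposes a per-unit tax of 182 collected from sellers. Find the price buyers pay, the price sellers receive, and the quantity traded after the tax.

Sellers keep P_s = P_b - 182 per unit, so supply in terms of the buyer price is Qs = -4.65 + 0.25P_b.
Equate demand and the shifted supply: 1940.8 - 3P_b = -4.65 + 0.25P_b, giving 3.25P_b = 1945.45, so P_b = 598.6.
So P_s = 416.6 and the quantity traded is Q = 1940.8 - 3(598.6) = 145.

P_b = 598.6, P_s = 416.6, Q = 145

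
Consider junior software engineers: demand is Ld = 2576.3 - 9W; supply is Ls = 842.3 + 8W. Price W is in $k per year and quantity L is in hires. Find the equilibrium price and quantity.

W* = 102, L* = 1658.3

The market clears where 2576.3 - 9W = 842.3 + 8W. Rearranging, 17W = 1734, hence W* = 102.
Substitute back: L* = 2576.3 - 9(102) = 1658.3.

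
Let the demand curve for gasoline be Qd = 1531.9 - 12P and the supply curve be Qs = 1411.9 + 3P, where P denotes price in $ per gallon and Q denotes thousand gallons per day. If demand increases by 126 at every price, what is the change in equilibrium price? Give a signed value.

ΔP = 8.4

Equating demand and supply, 1531.9 - 12P = 1411.9 + 3P gives 15P = 120, so P* = 8.
Then Q* = 1531.9 - 12(8) = 1435.9.
After the shift, demand is Qd = 1657.9 - 12P.
New equilibrium: 246 = 15P, so P = 16.4 and Q = 1461.1.
ΔP = 16.4 - 8 = 8.4.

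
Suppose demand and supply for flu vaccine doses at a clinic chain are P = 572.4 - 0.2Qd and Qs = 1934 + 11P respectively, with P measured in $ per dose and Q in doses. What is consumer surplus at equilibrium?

In direct form, Qd = 2862 - 5P.
At equilibrium Qd = Qs, so 2862 - 5P = 1934 + 11P; collecting terms, 928 = 16P and P* = 58.
Substitute back: Q* = 2862 - 5(58) = 2572.
Demand choke price (Qd = 0): P = 2862/5 = 572.4. Consumer surplus = ½ × (572.4 - 58) × 2572 = 661518.4.

Consumer surplus = 661518.4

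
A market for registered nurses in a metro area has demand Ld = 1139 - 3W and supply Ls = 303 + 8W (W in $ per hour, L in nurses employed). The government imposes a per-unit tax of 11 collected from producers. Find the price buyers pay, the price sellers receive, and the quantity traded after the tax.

W_b = 84, W_s = 73, L = 887

With a tax of 11 on producers, they supply based on the net price W_s = W_b - 11, so Ls = 215 + 8W_b.
Equate demand and the shifted supply: 1139 - 3W_b = 215 + 8W_b, giving 11W_b = 924, so W_b = 84.
Then W_s = 84 - 11 = 73 and L = 1139 - 3(84) = 887.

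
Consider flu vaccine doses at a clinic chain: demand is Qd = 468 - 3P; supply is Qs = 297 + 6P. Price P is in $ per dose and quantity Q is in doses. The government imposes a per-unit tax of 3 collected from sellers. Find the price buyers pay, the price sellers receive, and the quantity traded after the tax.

P_b = 21, P_s = 18, Q = 405

With a tax of 3 on sellers, they supply based on the net price P_s = P_b - 3, so Qs = 279 + 6P_b.
Market clearing requires 468 - 3P_b = 279 + 6P_b; hence 189 = 9P_b and P_b = 21.
Then P_s = 21 - 3 = 18 and Q = 468 - 3(21) = 405.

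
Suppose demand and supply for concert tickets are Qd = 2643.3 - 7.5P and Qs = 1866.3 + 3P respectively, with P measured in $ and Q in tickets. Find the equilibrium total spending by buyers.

Total spending by buyers = 154534.2

At equilibrium Qd = Qs, so 2643.3 - 7.5P = 1866.3 + 3P; collecting terms, 777 = 10.5P and P* = 74.
From the demand curve, Q* = 2643.3 - 7.5(74) = 2088.3.
Total spending by buyers = P* × Q* = 74 × 2088.3 = 154534.2.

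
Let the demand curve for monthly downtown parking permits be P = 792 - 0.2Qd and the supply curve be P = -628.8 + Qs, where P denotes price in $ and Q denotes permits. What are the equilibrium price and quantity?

Rewriting in direct form: Qd = 3960 - 5P and Qs = 628.8 + P.
Equating demand and supply, 3960 - 5P = 628.8 + P gives 6P = 3331.2, so P* = 555.2.
Substitute back: Q* = 3960 - 5(555.2) = 1184.

P* = 555.2, Q* = 1184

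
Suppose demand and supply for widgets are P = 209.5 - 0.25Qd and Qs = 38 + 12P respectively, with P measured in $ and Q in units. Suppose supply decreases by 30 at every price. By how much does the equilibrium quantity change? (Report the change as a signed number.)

ΔQ = -7.5

In direct form, Qd = 838 - 4P.
At equilibrium Qd = Qs, so 838 - 4P = 38 + 12P; collecting terms, 800 = 16P and P* = 50.
Plugging P* into demand: Q* = 838 - 4(50) = 638.
After the shift, supply is Qs = 8 + 12P.
Re-solving, 16P = 830 gives P = 51.875 and Q = 630.5.
ΔQ = 630.5 - 638 = -7.5.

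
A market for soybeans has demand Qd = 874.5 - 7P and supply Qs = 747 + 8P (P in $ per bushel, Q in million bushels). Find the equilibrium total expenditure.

Set Qd = Qs: 874.5 - 7P = 747 + 8P, so 127.5 = 15P and P* = 8.5.
Then Q* = 874.5 - 7(8.5) = 815.
Total expenditure = P* × Q* = 8.5 × 815 = 6927.5.

Total expenditure = 6927.5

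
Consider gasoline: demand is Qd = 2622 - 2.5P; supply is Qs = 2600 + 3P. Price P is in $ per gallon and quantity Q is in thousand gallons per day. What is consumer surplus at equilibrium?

Consumer surplus = 1364508.8

Set Qd = Qs: 2622 - 2.5P = 2600 + 3P, so 22 = 5.5P and P* = 4.
From the demand curve, Q* = 2622 - 2.5(4) = 2612.
Demand choke price (Qd = 0): P = 2622/2.5 = 1048.8. Consumer surplus = ½ × (1048.8 - 4) × 2612 = 1364508.8.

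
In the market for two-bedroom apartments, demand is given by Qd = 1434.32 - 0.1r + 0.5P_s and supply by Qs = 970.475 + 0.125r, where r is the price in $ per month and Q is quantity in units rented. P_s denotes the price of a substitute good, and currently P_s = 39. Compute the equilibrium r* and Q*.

r* = 2148.2, Q* = 1239

With P_s = 39, demand is Qd = 1453.82 - 0.1r.
Equating demand and supply, 1453.82 - 0.1r = 970.475 + 0.125r gives 0.225r = 483.345, so r* = 2148.2.
From the demand curve, Q* = 1453.82 - 0.1(2148.2) = 1239.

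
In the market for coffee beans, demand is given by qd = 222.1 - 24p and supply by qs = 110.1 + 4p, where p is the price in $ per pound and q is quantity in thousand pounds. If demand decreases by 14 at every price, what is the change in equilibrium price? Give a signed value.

Δp = -0.5

Equating demand and supply, 222.1 - 24p = 110.1 + 4p gives 28p = 112, so p* = 4.
Plugging p* into demand: q* = 222.1 - 24(4) = 126.1.
After the shift, demand is qd = 208.1 - 24p.
Re-solving, 28p = 98 gives p = 3.5 and q = 124.1.
Δp = 3.5 - 4 = -0.5.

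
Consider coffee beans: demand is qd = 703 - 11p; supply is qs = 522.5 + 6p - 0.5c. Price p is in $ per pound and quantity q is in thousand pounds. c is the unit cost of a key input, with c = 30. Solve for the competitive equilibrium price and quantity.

p* = 11.5, q* = 576.5

With c = 30, supply is qs = 507.5 + 6p.
Set qd = qs: 703 - 11p = 507.5 + 6p, so 195.5 = 17p and p* = 11.5.
Plugging p* into demand: q* = 703 - 11(11.5) = 576.5.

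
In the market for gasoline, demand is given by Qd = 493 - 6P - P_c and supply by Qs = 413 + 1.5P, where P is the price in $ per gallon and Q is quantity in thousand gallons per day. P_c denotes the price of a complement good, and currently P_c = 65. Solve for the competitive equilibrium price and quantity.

With P_c = 65, demand is Qd = 428 - 6P.
Set Qd = Qs: 428 - 6P = 413 + 1.5P, so 15 = 7.5P and P* = 2.
From the demand curve, Q* = 428 - 6(2) = 416.

P* = 2, Q* = 416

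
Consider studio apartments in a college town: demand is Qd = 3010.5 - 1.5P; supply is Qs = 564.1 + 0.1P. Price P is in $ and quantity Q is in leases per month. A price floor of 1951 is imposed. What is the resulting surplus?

Evaluating both curves at the floor price 1951 gives Qd = 84, Qs = 759.2.
Surplus = Qs - Qd = 759.2 - 84 = 675.2.

Surplus = 675.2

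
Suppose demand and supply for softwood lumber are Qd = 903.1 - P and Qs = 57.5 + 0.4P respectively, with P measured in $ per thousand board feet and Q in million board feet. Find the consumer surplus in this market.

Consumer surplus = 44730.405

Set Qd = Qs: 903.1 - P = 57.5 + 0.4P, so 845.6 = 1.4P and P* = 604.
Then Q* = 903.1 - 604 = 299.1.
Demand choke price (Qd = 0): P = 903.1. Consumer surplus = ½ × (903.1 - 604) × 299.1 = 44730.405.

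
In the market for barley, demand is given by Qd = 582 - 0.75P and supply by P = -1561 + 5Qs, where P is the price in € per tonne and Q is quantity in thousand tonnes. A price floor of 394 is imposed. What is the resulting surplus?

Surplus = 104.5

Inverting to quantity form: Qs = 312.2 + 0.2P.
Evaluating both curves at the floor price 394 gives Qd = 286.5, Qs = 391.
Surplus = Qs - Qd = 391 - 286.5 = 104.5.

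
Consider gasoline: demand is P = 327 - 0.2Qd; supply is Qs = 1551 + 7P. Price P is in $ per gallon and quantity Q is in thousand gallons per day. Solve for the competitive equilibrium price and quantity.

P* = 7, Q* = 1600

Solving each curve for Q: Qd = 1635 - 5P.
Set Qd = Qs: 1635 - 5P = 1551 + 7P, so 84 = 12P and P* = 7.
From the demand curve, Q* = 1635 - 5(7) = 1600.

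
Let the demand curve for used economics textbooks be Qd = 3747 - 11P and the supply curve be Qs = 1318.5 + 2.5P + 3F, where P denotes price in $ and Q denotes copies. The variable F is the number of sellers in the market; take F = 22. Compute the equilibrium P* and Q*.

P* = 175, Q* = 1822

With F = 22, supply is Qs = 1384.5 + 2.5P.
The market clears where 3747 - 11P = 1384.5 + 2.5P. Rearranging, 13.5P = 2362.5, hence P* = 175.
Substitute back: Q* = 3747 - 11(175) = 1822.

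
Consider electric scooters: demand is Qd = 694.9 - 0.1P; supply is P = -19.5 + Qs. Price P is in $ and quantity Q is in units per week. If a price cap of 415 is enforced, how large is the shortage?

Rewriting in direct form: Qs = 19.5 + P.
At P = 415: Qd = 653.4 and Qs = 434.5.
Shortage = Qd - Qs = 653.4 - 434.5 = 218.9.

Shortage = 218.9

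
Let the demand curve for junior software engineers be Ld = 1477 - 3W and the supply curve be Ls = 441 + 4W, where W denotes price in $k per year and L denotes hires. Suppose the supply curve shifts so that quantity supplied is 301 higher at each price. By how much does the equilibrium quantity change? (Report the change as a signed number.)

ΔL = 129

The market clears where 1477 - 3W = 441 + 4W. Rearranging, 7W = 1036, hence W* = 148.
Then L* = 1477 - 3(148) = 1033.
After the shift, supply is Ls = 742 + 4W.
The new intersection has 735 = 7W, i.e. W = 105, L = 1162.
ΔL = 1162 - 1033 = 129.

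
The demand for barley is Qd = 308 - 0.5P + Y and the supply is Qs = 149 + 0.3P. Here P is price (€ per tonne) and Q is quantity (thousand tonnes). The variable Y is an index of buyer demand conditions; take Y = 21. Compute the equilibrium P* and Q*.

With Y = 21, demand is Qd = 329 - 0.5P.
Set Qd = Qs: 329 - 0.5P = 149 + 0.3P, so 180 = 0.8P and P* = 225.
Then Q* = 329 - 0.5(225) = 216.5.

P* = 225, Q* = 216.5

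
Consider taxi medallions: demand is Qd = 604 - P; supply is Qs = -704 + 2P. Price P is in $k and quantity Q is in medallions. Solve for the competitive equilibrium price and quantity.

P* = 436, Q* = 168

Set Qd = Qs: 604 - P = -704 + 2P, so 1308 = 3P and P* = 436.
Then Q* = 604 - 436 = 168.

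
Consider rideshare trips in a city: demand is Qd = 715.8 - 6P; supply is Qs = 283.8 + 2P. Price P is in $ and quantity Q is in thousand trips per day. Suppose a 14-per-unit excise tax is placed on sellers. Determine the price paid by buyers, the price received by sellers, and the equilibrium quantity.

P_b = 57.5, P_s = 43.5, Q = 370.8

Sellers keep P_s = P_b - 14 per unit, so supply in terms of the buyer price is Qs = 255.8 + 2P_b.
Market clearing requires 715.8 - 6P_b = 255.8 + 2P_b; hence 460 = 8P_b and P_b = 57.5.
So P_s = 43.5 and the quantity traded is Q = 715.8 - 6(57.5) = 370.8.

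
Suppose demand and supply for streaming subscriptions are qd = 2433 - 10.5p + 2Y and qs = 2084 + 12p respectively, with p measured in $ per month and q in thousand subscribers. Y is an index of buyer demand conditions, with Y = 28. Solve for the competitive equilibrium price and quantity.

p* = 18, q* = 2300

With Y = 28, demand is qd = 2489 - 10.5p.
At equilibrium qd = qs, so 2489 - 10.5p = 2084 + 12p; collecting terms, 405 = 22.5p and p* = 18.
From the demand curve, q* = 2489 - 10.5(18) = 2300.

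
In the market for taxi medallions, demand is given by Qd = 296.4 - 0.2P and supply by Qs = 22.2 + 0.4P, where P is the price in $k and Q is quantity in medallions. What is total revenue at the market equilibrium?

Total revenue = 93685

Set Qd = Qs: 296.4 - 0.2P = 22.2 + 0.4P, so 274.2 = 0.6P and P* = 457.
Plugging P* into demand: Q* = 296.4 - 0.2(457) = 205.
Total revenue = P* × Q* = 457 × 205 = 93685.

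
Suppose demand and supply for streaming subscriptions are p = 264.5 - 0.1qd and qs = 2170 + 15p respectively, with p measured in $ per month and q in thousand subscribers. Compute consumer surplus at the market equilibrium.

Consumer surplus = 301351.25

Inverting to quantity form: qd = 2645 - 10p.
The market clears where 2645 - 10p = 2170 + 15p. Rearranging, 25p = 475, hence p* = 19.
From the demand curve, q* = 2645 - 10(19) = 2455.
Demand choke price (qd = 0): p = 2645/10 = 264.5. Consumer surplus = ½ × (264.5 - 19) × 2455 = 301351.25.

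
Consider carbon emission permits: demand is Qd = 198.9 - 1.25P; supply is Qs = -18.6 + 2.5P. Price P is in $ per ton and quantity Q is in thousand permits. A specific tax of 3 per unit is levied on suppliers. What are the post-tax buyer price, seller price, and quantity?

P_b = 60, P_s = 57, Q = 123.9

The tax drives a wedge P_b - P_s = 3. Substituting P_s = P_b - 3 into supply: Qs = -26.1 + 2.5P_b.
Equate demand and the shifted supply: 198.9 - 1.25P_b = -26.1 + 2.5P_b, giving 3.75P_b = 225, so P_b = 60.
Then P_s = 60 - 3 = 57 and Q = 198.9 - 1.25(60) = 123.9.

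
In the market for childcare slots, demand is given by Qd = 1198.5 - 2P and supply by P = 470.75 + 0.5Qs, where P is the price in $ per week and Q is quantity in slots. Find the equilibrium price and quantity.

In direct form, Qs = -941.5 + 2P.
At equilibrium Qd = Qs, so 1198.5 - 2P = -941.5 + 2P; collecting terms, 2140 = 4P and P* = 535.
Then Q* = 1198.5 - 2(535) = 128.5.

P* = 535, Q* = 128.5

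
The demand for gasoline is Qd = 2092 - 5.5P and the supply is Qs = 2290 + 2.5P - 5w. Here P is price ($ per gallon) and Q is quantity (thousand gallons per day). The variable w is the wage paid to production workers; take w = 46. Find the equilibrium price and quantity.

With w = 46, supply is Qs = 2060 + 2.5P.
Set Qd = Qs: 2092 - 5.5P = 2060 + 2.5P, so 32 = 8P and P* = 4.
From the demand curve, Q* = 2092 - 5.5(4) = 2070.

P* = 4, Q* = 2070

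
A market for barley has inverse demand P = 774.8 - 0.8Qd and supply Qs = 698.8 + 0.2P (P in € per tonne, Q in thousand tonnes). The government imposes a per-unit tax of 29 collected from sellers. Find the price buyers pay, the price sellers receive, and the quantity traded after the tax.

Inverting to quantity form: Qd = 968.5 - 1.25P.
The tax drives a wedge P_b - P_s = 29. Substituting P_s = P_b - 29 into supply: Qs = 693 + 0.2P_b.
Set Qd = Qs: 968.5 - 1.25P_b = 693 + 0.2P_b, so 275.5 = 1.45P_b and P_b = 190.
Then P_s = 190 - 29 = 161 and Q = 968.5 - 1.25(190) = 731.

P_b = 190, P_s = 161, Q = 731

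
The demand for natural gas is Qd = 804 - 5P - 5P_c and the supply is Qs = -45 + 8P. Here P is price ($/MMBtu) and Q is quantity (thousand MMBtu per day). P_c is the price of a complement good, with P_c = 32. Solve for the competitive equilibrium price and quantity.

With P_c = 32, demand is Qd = 644 - 5P.
Equating demand and supply, 644 - 5P = -45 + 8P gives 13P = 689, so P* = 53.
Substitute back: Q* = 644 - 5(53) = 379.

P* = 53, Q* = 379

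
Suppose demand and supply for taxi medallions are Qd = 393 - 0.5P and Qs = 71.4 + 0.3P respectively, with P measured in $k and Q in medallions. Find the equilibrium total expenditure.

Total expenditure = 77184

The market clears where 393 - 0.5P = 71.4 + 0.3P. Rearranging, 0.8P = 321.6, hence P* = 402.
From the demand curve, Q* = 393 - 0.5(402) = 192.
Total expenditure = P* × Q* = 402 × 192 = 77184.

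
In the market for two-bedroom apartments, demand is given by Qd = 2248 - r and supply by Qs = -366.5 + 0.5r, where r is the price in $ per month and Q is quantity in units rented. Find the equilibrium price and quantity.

r* = 1743, Q* = 505

Equating demand and supply, 2248 - r = -366.5 + 0.5r gives 1.5r = 2614.5, so r* = 1743.
Plugging r* into demand: Q* = 2248 - 1743 = 505.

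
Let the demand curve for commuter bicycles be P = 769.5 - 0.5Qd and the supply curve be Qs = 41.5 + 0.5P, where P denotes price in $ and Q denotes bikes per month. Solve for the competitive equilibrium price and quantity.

P* = 599, Q* = 341

In direct form, Qd = 1539 - 2P.
Set Qd = Qs: 1539 - 2P = 41.5 + 0.5P, so 1497.5 = 2.5P and P* = 599.
Substitute back: Q* = 1539 - 2(599) = 341.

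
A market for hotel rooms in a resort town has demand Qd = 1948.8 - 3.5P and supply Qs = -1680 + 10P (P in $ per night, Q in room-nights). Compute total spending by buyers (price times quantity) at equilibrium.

Total spending by buyers = 270950.4

The market clears where 1948.8 - 3.5P = -1680 + 10P. Rearranging, 13.5P = 3628.8, hence P* = 268.8.
Then Q* = 1948.8 - 3.5(268.8) = 1008.
Total spending by buyers = P* × Q* = 268.8 × 1008 = 270950.4.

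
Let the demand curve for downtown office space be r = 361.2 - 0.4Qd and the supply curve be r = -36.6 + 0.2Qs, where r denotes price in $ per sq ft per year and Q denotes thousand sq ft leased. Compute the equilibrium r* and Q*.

r* = 96, Q* = 663

Solving each curve for Q: Qd = 903 - 2.5r and Qs = 183 + 5r.
Set Qd = Qs: 903 - 2.5r = 183 + 5r, so 720 = 7.5r and r* = 96.
Then Q* = 903 - 2.5(96) = 663.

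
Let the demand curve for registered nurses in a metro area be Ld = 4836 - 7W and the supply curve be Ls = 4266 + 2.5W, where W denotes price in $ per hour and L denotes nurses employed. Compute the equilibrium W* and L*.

W* = 60, L* = 4416

Set Ld = Ls: 4836 - 7W = 4266 + 2.5W, so 570 = 9.5W and W* = 60.
Then L* = 4836 - 7(60) = 4416.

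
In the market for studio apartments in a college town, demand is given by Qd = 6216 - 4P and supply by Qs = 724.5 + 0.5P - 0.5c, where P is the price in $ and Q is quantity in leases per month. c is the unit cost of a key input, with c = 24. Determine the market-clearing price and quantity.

P* = 1223, Q* = 1324

With c = 24, supply is Qs = 712.5 + 0.5P.
Set Qd = Qs: 6216 - 4P = 712.5 + 0.5P, so 5503.5 = 4.5P and P* = 1223.
Then Q* = 6216 - 4(1223) = 1324.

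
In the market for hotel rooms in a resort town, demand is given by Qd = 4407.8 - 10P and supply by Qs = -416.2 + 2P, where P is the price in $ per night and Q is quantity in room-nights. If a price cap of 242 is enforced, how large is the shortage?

Shortage = 1920

At P = 242: Qd = 1987.8 and Qs = 67.8.
Shortage = Qd - Qs = 1987.8 - 67.8 = 1920.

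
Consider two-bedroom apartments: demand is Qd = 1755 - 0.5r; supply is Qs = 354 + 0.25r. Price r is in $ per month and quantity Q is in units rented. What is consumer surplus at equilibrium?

Consumer surplus = 674041

Set Qd = Qs: 1755 - 0.5r = 354 + 0.25r, so 1401 = 0.75r and r* = 1868.
Then Q* = 1755 - 0.5(1868) = 821.
Demand choke price (Qd = 0): r = 1755/0.5 = 3510. Consumer surplus = ½ × (3510 - 1868) × 821 = 674041.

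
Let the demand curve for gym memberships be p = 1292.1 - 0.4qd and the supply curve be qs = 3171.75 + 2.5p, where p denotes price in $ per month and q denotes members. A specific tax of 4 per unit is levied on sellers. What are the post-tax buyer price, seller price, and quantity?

Solving each curve for q: qd = 3230.25 - 2.5p.
Sellers keep p_s = p_b - 4 per unit, so supply in terms of the buyer price is qs = 3161.75 + 2.5p_b.
Set qd = qs: 3230.25 - 2.5p_b = 3161.75 + 2.5p_b, so 68.5 = 5p_b and p_b = 13.7.
Then p_s = 13.7 - 4 = 9.7 and q = 3230.25 - 2.5(13.7) = 3196.

p_b = 13.7, p_s = 9.7, q = 3196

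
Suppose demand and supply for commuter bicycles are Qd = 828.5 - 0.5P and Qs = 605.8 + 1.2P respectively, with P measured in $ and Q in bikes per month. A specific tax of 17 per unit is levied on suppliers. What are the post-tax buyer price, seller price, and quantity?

P_b = 143, P_s = 126, Q = 757

With a tax of 17 on suppliers, they supply based on the net price P_s = P_b - 17, so Qs = 585.4 + 1.2P_b.
Market clearing requires 828.5 - 0.5P_b = 585.4 + 1.2P_b; hence 243.1 = 1.7P_b and P_b = 143.
Then P_s = 143 - 17 = 126 and Q = 828.5 - 0.5(143) = 757.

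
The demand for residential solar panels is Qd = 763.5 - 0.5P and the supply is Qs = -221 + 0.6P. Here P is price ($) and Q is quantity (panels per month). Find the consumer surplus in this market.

At equilibrium Qd = Qs, so 763.5 - 0.5P = -221 + 0.6P; collecting terms, 984.5 = 1.1P and P* = 895.
Substitute back: Q* = 763.5 - 0.5(895) = 316.
Demand choke price (Qd = 0): P = 763.5/0.5 = 1527. Consumer surplus = ½ × (1527 - 895) × 316 = 99856.

Consumer surplus = 99856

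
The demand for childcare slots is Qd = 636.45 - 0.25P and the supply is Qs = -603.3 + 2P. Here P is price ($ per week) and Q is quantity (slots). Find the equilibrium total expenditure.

Equating demand and supply, 636.45 - 0.25P = -603.3 + 2P gives 2.25P = 1239.75, so P* = 551.
From the demand curve, Q* = 636.45 - 0.25(551) = 498.7.
Total expenditure = P* × Q* = 551 × 498.7 = 274783.7.

Total expenditure = 274783.7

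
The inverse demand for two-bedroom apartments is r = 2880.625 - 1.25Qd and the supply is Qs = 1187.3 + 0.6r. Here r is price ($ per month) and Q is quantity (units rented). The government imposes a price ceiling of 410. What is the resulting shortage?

Solving each curve for Q: Qd = 2304.5 - 0.8r.
At r = 410: Qd = 1976.5 and Qs = 1433.3.
Shortage = Qd - Qs = 1976.5 - 1433.3 = 543.2.

Shortage = 543.2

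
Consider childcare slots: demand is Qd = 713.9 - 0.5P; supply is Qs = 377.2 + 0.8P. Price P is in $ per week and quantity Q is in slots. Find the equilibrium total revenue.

Total revenue = 151359.6

Equating demand and supply, 713.9 - 0.5P = 377.2 + 0.8P gives 1.3P = 336.7, so P* = 259.
Plugging P* into demand: Q* = 713.9 - 0.5(259) = 584.4.
Total revenue = P* × Q* = 259 × 584.4 = 151359.6.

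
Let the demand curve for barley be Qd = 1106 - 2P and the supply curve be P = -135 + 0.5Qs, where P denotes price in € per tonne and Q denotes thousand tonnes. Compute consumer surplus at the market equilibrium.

In direct form, Qs = 270 + 2P.
At equilibrium Qd = Qs, so 1106 - 2P = 270 + 2P; collecting terms, 836 = 4P and P* = 209.
Substitute back: Q* = 1106 - 2(209) = 688.
Demand choke price (Qd = 0): P = 1106/2 = 553. Consumer surplus = ½ × (553 - 209) × 688 = 118336.

Consumer surplus = 118336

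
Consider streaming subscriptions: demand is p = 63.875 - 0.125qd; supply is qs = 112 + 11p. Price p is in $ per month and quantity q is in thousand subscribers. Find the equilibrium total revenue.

In direct form, qd = 511 - 8p.
The market clears where 511 - 8p = 112 + 11p. Rearranging, 19p = 399, hence p* = 21.
Then q* = 511 - 8(21) = 343.
Total revenue = p* × q* = 21 × 343 = 7203.

Total revenue = 7203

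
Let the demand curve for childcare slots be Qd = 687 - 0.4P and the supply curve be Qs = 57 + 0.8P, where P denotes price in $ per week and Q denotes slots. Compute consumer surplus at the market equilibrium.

Equating demand and supply, 687 - 0.4P = 57 + 0.8P gives 1.2P = 630, so P* = 525.
Then Q* = 687 - 0.4(525) = 477.
Demand choke price (Qd = 0): P = 687/0.4 = 1717.5. Consumer surplus = ½ × (1717.5 - 525) × 477 = 284411.25.

Consumer surplus = 284411.25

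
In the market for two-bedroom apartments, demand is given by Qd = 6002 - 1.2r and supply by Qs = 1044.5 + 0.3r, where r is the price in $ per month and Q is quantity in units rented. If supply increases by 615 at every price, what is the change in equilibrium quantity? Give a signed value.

ΔQ = 492

Set Qd = Qs: 6002 - 1.2r = 1044.5 + 0.3r, so 4957.5 = 1.5r and r* = 3305.
Substitute back: Q* = 6002 - 1.2(3305) = 2036.
After the shift, supply is Qs = 1659.5 + 0.3r.
New equilibrium: 4342.5 = 1.5r, so r = 2895 and Q = 2528.
ΔQ = 2528 - 2036 = 492.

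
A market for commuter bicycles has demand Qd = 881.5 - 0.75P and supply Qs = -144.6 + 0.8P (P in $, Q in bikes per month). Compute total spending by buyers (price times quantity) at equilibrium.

The market clears where 881.5 - 0.75P = -144.6 + 0.8P. Rearranging, 1.55P = 1026.1, hence P* = 662.
Then Q* = 881.5 - 0.75(662) = 385.
Total spending by buyers = P* × Q* = 662 × 385 = 254870.

Total spending by buyers = 254870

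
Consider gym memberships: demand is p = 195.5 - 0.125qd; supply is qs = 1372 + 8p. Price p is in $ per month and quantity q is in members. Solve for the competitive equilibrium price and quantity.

p* = 12, q* = 1468

In direct form, qd = 1564 - 8p.
Equating demand and supply, 1564 - 8p = 1372 + 8p gives 16p = 192, so p* = 12.
Plugging p* into demand: q* = 1564 - 8(12) = 1468.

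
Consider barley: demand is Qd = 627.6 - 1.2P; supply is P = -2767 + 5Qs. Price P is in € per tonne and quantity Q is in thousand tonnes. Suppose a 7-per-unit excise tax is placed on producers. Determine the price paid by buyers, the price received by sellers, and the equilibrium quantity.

P_b = 54, P_s = 47, Q = 562.8

Inverting to quantity form: Qs = 553.4 + 0.2P.
Producers keep P_s = P_b - 7 per unit, so supply in terms of the buyer price is Qs = 552 + 0.2P_b.
Set Qd = Qs: 627.6 - 1.2P_b = 552 + 0.2P_b, so 75.6 = 1.4P_b and P_b = 54.
So P_s = 47 and the quantity traded is Q = 627.6 - 1.2(54) = 562.8.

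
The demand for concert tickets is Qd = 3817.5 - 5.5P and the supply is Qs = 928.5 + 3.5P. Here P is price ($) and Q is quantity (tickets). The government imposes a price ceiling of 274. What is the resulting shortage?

Evaluating both curves at the ceiling price 274 gives Qd = 2310.5, Qs = 1887.5.
Shortage = Qd - Qs = 2310.5 - 1887.5 = 423.

Shortage = 423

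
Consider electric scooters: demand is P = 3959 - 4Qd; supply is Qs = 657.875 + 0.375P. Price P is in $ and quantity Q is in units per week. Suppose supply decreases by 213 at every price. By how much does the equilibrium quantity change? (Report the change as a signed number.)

Solving each curve for Q: Qd = 989.75 - 0.25P.
Set Qd = Qs: 989.75 - 0.25P = 657.875 + 0.375P, so 331.875 = 0.625P and P* = 531.
Plugging P* into demand: Q* = 989.75 - 0.25(531) = 857.
After the shift, supply is Qs = 444.875 + 0.375P.
The new intersection has 544.875 = 0.625P, i.e. P = 871.8, Q = 771.8.
ΔQ = 771.8 - 857 = -85.2.

ΔQ = -85.2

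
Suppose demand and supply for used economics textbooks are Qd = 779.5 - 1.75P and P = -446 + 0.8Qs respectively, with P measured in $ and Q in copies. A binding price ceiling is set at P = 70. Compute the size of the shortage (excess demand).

Rewriting in direct form: Qs = 557.5 + 1.25P.
Evaluating both curves at the ceiling price 70 gives Qd = 657, Qs = 645.
Shortage = Qd - Qs = 657 - 645 = 12.

Shortage = 12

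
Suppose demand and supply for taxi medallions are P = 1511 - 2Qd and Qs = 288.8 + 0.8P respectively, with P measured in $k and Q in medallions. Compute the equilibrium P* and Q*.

P* = 359, Q* = 576

In direct form, Qd = 755.5 - 0.5P.
Equating demand and supply, 755.5 - 0.5P = 288.8 + 0.8P gives 1.3P = 466.7, so P* = 359.
Then Q* = 755.5 - 0.5(359) = 576.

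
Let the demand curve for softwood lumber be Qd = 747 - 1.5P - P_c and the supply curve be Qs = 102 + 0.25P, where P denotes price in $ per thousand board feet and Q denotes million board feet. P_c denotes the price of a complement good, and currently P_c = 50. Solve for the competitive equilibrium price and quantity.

With P_c = 50, demand is Qd = 697 - 1.5P.
Set Qd = Qs: 697 - 1.5P = 102 + 0.25P, so 595 = 1.75P and P* = 340.
Substitute back: Q* = 697 - 1.5(340) = 187.

P* = 340, Q* = 187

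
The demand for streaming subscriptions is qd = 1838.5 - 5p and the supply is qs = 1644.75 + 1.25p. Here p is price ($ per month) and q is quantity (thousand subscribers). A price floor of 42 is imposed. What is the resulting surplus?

With p fixed at 42, quantity demanded is 1628.5 and quantity supplied is 1697.25.
Surplus = qs - qd = 1697.25 - 1628.5 = 68.75.

Surplus = 68.75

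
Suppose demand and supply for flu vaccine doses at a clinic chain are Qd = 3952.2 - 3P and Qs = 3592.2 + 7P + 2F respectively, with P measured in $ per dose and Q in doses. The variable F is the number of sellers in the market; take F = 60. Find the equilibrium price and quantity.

P* = 24, Q* = 3880.2

With F = 60, supply is Qs = 3712.2 + 7P.
Equating demand and supply, 3952.2 - 3P = 3712.2 + 7P gives 10P = 240, so P* = 24.
Plugging P* into demand: Q* = 3952.2 - 3(24) = 3880.2.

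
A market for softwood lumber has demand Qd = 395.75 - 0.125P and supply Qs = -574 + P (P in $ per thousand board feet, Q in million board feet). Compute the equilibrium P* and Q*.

P* = 862, Q* = 288

At equilibrium Qd = Qs, so 395.75 - 0.125P = -574 + P; collecting terms, 969.75 = 1.125P and P* = 862.
Substitute back: Q* = 395.75 - 0.125(862) = 288.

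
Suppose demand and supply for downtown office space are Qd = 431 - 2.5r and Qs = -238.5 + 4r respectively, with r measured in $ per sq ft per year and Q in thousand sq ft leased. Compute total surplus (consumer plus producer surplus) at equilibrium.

Total surplus = 9783.23125

Set Qd = Qs: 431 - 2.5r = -238.5 + 4r, so 669.5 = 6.5r and r* = 103.
Then Q* = 431 - 2.5(103) = 173.5.
Demand choke price = 172.4; supply choke price = 59.625. CS = ½(172.4 - 103)(173.5) = 6020.45; PS = ½(103 - 59.625)(173.5) = 3762.78125. Total surplus = 9783.23125.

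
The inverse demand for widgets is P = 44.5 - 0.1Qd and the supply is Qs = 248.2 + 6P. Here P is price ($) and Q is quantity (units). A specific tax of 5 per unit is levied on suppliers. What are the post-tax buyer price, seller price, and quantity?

P_b = 14.175, P_s = 9.175, Q = 303.25

Solving each curve for Q: Qd = 445 - 10P.
Suppliers keep P_s = P_b - 5 per unit, so supply in terms of the buyer price is Qs = 218.2 + 6P_b.
Equate demand and the shifted supply: 445 - 10P_b = 218.2 + 6P_b, giving 16P_b = 226.8, so P_b = 14.175.
Then P_s = 14.175 - 5 = 9.175 and Q = 445 - 10(14.175) = 303.25.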